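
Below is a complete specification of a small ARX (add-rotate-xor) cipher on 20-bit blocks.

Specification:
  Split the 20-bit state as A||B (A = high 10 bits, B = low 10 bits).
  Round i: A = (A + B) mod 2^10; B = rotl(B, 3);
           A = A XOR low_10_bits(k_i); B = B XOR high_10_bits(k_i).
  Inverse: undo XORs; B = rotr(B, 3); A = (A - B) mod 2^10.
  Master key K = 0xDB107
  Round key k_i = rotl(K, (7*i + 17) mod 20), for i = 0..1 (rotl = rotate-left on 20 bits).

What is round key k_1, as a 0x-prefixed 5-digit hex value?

0xB107D

K = 0xDB107
k_0 = rotl(K, (7*0+17) mod 20) = rotl(K, 17) = 0xFB620
k_1 = rotl(K, (7*1+17) mod 20) = rotl(K, 4) = 0xB107D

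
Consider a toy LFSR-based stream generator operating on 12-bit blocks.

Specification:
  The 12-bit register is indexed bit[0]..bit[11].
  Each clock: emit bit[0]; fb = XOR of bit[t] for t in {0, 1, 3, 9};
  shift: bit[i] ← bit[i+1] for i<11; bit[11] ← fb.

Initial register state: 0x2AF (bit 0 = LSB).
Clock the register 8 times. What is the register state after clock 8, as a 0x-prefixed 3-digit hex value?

reg_0 = 0x2AF
clock 1: out=1, reg = 0x157
clock 2: out=1, reg = 0x0AB
clock 3: out=1, reg = 0x855
clock 4: out=1, reg = 0xC2A
clock 5: out=0, reg = 0x615
clock 6: out=1, reg = 0x30A
clock 7: out=0, reg = 0x985
clock 8: out=1, reg = 0xCC2

0xCC2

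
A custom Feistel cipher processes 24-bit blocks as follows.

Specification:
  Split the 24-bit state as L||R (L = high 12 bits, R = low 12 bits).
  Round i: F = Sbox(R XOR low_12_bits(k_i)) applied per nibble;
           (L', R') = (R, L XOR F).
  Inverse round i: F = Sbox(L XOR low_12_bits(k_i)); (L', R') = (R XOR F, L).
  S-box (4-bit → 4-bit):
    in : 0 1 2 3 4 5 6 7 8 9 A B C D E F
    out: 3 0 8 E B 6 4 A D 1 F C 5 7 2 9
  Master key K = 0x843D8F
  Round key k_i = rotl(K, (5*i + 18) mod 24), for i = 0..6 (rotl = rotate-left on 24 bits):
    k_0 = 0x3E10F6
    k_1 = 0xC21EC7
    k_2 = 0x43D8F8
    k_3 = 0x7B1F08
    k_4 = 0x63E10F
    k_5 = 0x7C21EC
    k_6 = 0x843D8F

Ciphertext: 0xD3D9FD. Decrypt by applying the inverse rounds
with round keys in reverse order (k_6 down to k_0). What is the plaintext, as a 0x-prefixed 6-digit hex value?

s_0 = ciphertext = 0xD3D9FD
s_1 = InvRound(s_0, k_6) = 0xA35D3D
s_2 = InvRound(s_1, k_5) = 0x14CA35
s_3 = InvRound(s_2, k_4) = 0x98B14C
s_4 = InvRound(s_3, k_3) = 0x59298B
s_5 = InvRound(s_4, k_2) = 0xEC4592
s_6 = InvRound(s_5, k_1) = 0x6ACEC4
s_7 = InvRound(s_6, k_0) = 0xAAB6AC

0xAAB6AC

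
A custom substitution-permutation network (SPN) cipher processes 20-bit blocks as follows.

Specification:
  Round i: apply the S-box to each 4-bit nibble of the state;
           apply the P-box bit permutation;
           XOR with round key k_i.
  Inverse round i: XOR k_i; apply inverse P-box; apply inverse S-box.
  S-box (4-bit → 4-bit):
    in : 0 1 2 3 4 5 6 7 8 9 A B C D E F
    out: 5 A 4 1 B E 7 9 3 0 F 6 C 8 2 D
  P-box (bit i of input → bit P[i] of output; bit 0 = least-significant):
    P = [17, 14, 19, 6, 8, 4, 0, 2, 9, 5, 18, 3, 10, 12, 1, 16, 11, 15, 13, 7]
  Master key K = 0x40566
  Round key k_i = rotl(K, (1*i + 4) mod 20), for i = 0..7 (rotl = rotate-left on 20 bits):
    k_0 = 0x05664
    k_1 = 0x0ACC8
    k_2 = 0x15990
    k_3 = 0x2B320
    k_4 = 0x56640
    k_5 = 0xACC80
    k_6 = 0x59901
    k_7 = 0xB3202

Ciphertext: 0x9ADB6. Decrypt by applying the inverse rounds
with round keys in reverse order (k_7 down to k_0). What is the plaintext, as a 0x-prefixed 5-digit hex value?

0xC8D38

s_0 = ciphertext = 0x9ADB6
s_1 = InvRound(s_0, k_7) = 0x48843
s_2 = InvRound(s_1, k_6) = 0x9593D
s_3 = InvRound(s_2, k_5) = 0x141A3
s_4 = InvRound(s_3, k_4) = 0xC060D
s_5 = InvRound(s_4, k_3) = 0xB85F0
s_6 = InvRound(s_5, k_2) = 0x88E9A
s_7 = InvRound(s_6, k_1) = 0x223EC
s_8 = InvRound(s_7, k_0) = 0xC8D38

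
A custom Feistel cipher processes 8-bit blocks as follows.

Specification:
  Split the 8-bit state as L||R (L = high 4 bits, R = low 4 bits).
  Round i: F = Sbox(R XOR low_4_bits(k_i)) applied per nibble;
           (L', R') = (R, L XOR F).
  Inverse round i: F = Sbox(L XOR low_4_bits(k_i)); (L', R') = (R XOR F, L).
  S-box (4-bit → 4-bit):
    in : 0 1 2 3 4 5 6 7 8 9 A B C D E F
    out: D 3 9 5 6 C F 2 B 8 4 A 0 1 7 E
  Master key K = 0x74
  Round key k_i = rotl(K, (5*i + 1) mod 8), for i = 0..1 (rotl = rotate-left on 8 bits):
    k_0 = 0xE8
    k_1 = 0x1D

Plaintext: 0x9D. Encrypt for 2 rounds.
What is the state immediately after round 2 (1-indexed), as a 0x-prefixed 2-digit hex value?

s_0 = plaintext = 0x9D
s_1 = Round(s_0, k_0) = 0xD5
s_2 = Round(s_1, k_1) = 0x56

0x56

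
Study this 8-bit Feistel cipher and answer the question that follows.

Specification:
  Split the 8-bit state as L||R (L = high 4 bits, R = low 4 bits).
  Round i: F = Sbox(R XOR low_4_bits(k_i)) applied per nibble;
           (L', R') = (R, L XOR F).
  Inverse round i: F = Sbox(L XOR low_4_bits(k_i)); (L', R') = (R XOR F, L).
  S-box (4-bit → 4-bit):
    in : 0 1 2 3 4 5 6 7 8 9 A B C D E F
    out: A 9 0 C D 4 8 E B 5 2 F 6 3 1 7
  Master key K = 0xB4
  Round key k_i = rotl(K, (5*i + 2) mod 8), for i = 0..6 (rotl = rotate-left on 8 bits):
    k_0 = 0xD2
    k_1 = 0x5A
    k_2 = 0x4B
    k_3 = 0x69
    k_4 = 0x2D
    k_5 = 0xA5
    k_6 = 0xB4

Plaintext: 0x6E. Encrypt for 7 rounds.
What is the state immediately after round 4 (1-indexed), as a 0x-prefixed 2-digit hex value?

s_0 = plaintext = 0x6E
s_1 = Round(s_0, k_0) = 0xE0
s_2 = Round(s_1, k_1) = 0x0C
s_3 = Round(s_2, k_2) = 0xCE
s_4 = Round(s_3, k_3) = 0xE2
s_5 = Round(s_4, k_4) = 0x29
s_6 = Round(s_5, k_5) = 0x94
s_7 = Round(s_6, k_6) = 0x43

0xE2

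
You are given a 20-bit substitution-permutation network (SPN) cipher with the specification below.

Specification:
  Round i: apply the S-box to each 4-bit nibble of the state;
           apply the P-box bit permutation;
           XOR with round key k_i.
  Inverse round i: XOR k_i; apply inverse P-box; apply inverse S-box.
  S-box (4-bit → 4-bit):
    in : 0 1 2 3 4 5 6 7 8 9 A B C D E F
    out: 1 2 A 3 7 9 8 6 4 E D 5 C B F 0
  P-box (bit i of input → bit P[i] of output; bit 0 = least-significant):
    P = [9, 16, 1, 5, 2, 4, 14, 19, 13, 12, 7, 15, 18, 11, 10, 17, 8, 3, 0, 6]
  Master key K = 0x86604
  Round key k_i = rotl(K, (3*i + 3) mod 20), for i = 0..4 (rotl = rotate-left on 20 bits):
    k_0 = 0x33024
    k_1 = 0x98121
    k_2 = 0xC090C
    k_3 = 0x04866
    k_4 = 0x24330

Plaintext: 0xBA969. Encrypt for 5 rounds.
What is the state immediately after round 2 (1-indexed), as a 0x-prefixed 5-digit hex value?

0xE6562

s_0 = plaintext = 0xBA969
s_1 = Round(s_0, k_0) = 0xCA587
s_2 = Round(s_1, k_1) = 0xE6562
s_3 = Round(s_2, k_2) = 0x7A865
s_4 = Round(s_3, k_3) = 0xE4ECF
s_5 = Round(s_4, k_4) = 0xEBEF9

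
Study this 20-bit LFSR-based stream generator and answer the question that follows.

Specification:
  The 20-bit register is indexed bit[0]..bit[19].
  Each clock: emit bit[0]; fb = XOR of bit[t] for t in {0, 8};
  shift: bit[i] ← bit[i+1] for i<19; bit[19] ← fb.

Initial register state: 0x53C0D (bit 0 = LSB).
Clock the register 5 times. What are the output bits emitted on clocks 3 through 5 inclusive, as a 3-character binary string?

110

reg_0 = 0x53C0D
clock 1: out=1, reg = 0xA9E06
clock 2: out=0, reg = 0x54F03
clock 3: out=1, reg = 0x2A781
clock 4: out=1, reg = 0x153C0
clock 5: out=0, reg = 0x8A9E0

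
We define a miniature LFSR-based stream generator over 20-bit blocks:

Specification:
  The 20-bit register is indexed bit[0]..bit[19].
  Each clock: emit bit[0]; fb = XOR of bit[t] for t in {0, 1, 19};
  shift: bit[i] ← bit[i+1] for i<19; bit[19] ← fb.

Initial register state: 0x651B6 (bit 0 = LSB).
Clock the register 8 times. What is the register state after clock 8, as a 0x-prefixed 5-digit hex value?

reg_0 = 0x651B6
clock 1: out=0, reg = 0xB28DB
clock 2: out=1, reg = 0xD946D
clock 3: out=1, reg = 0x6CA36
clock 4: out=0, reg = 0xB651B
clock 5: out=1, reg = 0xDB28D
clock 6: out=1, reg = 0x6D946
clock 7: out=0, reg = 0xB6CA3
clock 8: out=1, reg = 0xDB651

0xDB651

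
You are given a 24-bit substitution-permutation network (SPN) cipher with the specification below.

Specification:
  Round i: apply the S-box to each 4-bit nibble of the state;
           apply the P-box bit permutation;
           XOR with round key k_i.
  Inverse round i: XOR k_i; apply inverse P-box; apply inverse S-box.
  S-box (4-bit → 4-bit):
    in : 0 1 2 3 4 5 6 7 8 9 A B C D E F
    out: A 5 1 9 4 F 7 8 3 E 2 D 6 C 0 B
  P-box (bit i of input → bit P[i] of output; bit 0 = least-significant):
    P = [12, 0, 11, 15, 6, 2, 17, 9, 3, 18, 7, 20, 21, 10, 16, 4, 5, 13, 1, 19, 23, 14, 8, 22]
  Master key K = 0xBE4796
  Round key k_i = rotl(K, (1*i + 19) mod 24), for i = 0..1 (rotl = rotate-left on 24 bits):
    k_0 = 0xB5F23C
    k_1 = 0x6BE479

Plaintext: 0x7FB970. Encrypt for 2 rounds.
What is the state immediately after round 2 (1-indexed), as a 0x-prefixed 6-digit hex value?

s_0 = plaintext = 0x7FB970
s_1 = Round(s_0, k_0) = 0xC8508D
s_2 = Round(s_1, k_1) = 0x5E090D

0x5E090D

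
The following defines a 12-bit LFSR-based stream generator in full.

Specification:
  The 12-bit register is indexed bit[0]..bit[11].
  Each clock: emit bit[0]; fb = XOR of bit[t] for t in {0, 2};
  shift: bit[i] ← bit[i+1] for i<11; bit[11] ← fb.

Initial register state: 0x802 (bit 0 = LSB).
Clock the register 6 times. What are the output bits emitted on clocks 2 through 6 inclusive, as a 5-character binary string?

10000

reg_0 = 0x802
clock 1: out=0, reg = 0x401
clock 2: out=1, reg = 0xA00
clock 3: out=0, reg = 0x500
clock 4: out=0, reg = 0x280
clock 5: out=0, reg = 0x140
clock 6: out=0, reg = 0x0A0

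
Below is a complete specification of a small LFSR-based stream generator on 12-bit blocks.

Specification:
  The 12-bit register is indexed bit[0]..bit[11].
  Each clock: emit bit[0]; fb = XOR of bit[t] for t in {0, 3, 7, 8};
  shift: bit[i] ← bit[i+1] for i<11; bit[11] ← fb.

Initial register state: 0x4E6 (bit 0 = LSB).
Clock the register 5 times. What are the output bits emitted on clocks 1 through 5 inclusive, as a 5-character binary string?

reg_0 = 0x4E6
clock 1: out=0, reg = 0xA73
clock 2: out=1, reg = 0xD39
clock 3: out=1, reg = 0xE9C
clock 4: out=0, reg = 0x74E
clock 5: out=0, reg = 0x3A7

01100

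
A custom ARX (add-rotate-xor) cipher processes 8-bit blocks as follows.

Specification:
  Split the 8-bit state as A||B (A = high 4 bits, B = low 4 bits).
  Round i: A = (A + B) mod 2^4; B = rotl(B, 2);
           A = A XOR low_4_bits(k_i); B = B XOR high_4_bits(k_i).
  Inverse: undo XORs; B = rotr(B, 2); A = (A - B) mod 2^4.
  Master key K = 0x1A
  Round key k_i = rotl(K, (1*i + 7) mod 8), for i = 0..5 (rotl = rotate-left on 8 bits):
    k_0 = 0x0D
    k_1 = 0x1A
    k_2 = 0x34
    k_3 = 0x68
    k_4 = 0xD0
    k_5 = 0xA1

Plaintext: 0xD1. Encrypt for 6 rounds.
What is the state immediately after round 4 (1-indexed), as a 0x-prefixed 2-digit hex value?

0x4A

s_0 = plaintext = 0xD1
s_1 = Round(s_0, k_0) = 0x34
s_2 = Round(s_1, k_1) = 0xD0
s_3 = Round(s_2, k_2) = 0x93
s_4 = Round(s_3, k_3) = 0x4A
s_5 = Round(s_4, k_4) = 0xE7
s_6 = Round(s_5, k_5) = 0x47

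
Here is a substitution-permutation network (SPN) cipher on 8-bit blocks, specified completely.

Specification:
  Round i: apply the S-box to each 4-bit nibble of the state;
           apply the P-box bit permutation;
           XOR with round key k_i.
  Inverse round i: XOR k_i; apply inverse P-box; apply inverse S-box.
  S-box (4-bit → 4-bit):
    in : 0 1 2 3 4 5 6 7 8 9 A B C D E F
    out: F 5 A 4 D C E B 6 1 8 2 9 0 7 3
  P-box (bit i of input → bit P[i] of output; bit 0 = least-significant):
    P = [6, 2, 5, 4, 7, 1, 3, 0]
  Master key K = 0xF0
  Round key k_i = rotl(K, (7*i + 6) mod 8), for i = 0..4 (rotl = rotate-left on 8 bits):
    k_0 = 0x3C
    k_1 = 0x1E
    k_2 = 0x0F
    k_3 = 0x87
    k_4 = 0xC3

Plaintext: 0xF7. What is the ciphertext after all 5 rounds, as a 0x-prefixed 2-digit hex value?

s_0 = plaintext = 0xF7
s_1 = Round(s_0, k_0) = 0xEA
s_2 = Round(s_1, k_1) = 0x84
s_3 = Round(s_2, k_2) = 0x75
s_4 = Round(s_3, k_3) = 0x34
s_5 = Round(s_4, k_4) = 0xBB

0xBB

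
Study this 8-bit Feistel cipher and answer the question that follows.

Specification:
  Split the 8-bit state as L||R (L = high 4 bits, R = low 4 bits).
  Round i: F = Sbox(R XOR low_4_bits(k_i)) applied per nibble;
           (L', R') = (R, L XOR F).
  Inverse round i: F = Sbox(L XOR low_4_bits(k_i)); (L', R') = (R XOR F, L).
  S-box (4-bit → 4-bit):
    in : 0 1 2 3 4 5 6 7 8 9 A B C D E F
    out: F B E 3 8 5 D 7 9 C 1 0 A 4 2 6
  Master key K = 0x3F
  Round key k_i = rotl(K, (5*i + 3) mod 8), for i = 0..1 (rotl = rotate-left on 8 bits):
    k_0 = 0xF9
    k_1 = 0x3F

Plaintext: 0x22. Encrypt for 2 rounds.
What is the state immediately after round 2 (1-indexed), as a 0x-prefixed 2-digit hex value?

0x26

s_0 = plaintext = 0x22
s_1 = Round(s_0, k_0) = 0x22
s_2 = Round(s_1, k_1) = 0x26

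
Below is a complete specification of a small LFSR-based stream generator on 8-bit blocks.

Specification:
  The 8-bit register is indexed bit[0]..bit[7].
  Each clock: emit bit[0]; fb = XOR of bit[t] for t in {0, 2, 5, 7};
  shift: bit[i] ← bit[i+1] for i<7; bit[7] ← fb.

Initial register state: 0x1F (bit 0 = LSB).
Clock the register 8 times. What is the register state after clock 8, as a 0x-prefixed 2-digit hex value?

reg_0 = 0x1F
clock 1: out=1, reg = 0x0F
clock 2: out=1, reg = 0x07
clock 3: out=1, reg = 0x03
clock 4: out=1, reg = 0x81
clock 5: out=1, reg = 0x40
clock 6: out=0, reg = 0x20
clock 7: out=0, reg = 0x90
clock 8: out=0, reg = 0xC8

0xC8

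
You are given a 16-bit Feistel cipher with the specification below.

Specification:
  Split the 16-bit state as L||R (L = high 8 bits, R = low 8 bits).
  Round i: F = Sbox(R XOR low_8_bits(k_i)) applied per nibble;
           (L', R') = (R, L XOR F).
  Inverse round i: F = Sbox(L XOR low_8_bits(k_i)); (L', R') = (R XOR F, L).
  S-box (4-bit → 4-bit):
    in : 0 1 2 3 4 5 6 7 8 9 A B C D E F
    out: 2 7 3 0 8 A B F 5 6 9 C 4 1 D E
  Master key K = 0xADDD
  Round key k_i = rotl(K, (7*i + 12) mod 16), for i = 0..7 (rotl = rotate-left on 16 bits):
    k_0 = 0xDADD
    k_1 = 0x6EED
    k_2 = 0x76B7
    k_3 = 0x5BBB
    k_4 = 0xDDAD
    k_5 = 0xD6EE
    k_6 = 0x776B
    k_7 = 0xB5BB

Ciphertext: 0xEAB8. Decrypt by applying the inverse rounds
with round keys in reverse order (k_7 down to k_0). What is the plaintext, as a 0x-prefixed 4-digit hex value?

0x1301

s_0 = ciphertext = 0xEAB8
s_1 = InvRound(s_0, k_7) = 0x1FEA
s_2 = InvRound(s_1, k_6) = 0x121F
s_3 = InvRound(s_2, k_5) = 0xFB12
s_4 = InvRound(s_3, k_4) = 0xB9FB
s_5 = InvRound(s_4, k_3) = 0xD8B9
s_6 = InvRound(s_5, k_2) = 0x07D8
s_7 = InvRound(s_6, k_1) = 0x0107
s_8 = InvRound(s_7, k_0) = 0x1301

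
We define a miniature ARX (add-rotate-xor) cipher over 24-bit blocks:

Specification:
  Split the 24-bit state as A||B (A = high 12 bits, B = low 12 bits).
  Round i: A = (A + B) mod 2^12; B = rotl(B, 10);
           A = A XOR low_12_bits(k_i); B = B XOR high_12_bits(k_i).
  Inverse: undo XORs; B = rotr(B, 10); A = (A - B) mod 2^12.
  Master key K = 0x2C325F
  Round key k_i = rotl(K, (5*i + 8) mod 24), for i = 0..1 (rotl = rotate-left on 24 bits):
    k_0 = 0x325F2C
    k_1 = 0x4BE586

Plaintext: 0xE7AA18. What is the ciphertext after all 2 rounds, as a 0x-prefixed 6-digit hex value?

0xCE78D6

s_0 = plaintext = 0xE7AA18
s_1 = Round(s_0, k_0) = 0x7BE1A3
s_2 = Round(s_1, k_1) = 0xCE78D6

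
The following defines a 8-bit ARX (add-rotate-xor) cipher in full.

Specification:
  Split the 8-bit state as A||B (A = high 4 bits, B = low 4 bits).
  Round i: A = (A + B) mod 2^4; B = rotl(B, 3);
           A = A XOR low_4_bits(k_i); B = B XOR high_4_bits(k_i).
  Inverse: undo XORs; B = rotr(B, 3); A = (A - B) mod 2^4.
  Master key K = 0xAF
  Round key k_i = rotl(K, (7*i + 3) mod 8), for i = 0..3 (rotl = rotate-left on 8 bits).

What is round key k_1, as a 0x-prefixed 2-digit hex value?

0xBE

K = 0xAF
k_0 = rotl(K, (7*0+3) mod 8) = rotl(K, 3) = 0x7D
k_1 = rotl(K, (7*1+3) mod 8) = rotl(K, 2) = 0xBE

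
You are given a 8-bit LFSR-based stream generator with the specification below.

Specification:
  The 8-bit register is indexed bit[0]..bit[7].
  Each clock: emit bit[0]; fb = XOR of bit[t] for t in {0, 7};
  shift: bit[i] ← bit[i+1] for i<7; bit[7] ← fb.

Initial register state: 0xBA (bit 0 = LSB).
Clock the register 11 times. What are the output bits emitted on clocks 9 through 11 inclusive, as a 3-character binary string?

reg_0 = 0xBA
clock 1: out=0, reg = 0xDD
clock 2: out=1, reg = 0x6E
clock 3: out=0, reg = 0x37
clock 4: out=1, reg = 0x9B
clock 5: out=1, reg = 0x4D
clock 6: out=1, reg = 0xA6
clock 7: out=0, reg = 0xD3
clock 8: out=1, reg = 0x69
clock 9: out=1, reg = 0xB4
clock 10: out=0, reg = 0xDA
clock 11: out=0, reg = 0xED

100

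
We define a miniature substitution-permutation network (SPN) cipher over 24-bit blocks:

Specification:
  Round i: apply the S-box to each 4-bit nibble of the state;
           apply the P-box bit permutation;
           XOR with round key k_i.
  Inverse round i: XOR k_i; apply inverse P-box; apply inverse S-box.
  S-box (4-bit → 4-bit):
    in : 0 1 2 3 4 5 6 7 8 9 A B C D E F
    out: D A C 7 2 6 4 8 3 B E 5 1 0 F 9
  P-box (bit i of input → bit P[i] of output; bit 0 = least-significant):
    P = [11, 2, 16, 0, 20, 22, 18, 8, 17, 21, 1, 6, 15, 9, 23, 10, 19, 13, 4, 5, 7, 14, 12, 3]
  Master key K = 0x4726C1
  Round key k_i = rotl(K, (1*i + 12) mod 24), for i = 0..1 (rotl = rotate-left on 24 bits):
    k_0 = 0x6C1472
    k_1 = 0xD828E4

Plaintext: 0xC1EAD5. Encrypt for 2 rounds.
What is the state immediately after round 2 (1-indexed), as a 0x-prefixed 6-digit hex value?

s_0 = plaintext = 0xC1EAD5
s_1 = Round(s_0, k_0) = 0xCDB294
s_2 = Round(s_1, k_1) = 0x08A922

0x08A922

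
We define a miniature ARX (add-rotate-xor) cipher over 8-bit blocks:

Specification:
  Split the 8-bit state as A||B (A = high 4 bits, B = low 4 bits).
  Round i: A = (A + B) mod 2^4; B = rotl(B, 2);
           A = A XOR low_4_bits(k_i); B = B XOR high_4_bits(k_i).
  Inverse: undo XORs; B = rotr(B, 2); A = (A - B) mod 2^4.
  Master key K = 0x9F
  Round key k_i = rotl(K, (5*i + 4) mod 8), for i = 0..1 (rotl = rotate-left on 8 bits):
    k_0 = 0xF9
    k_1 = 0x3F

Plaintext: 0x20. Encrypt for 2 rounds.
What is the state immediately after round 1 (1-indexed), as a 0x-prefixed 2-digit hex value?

s_0 = plaintext = 0x20
s_1 = Round(s_0, k_0) = 0xBF
s_2 = Round(s_1, k_1) = 0x5C

0xBF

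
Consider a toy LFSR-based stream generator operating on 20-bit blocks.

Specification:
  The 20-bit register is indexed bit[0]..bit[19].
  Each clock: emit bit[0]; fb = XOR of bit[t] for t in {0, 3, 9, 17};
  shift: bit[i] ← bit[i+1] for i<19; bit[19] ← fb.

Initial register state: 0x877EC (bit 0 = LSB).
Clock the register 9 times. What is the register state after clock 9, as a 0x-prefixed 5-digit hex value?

0xEF43B

reg_0 = 0x877EC
clock 1: out=0, reg = 0x43BF6
clock 2: out=0, reg = 0xA1DFB
clock 3: out=1, reg = 0xD0EFD
clock 4: out=1, reg = 0xE877E
clock 5: out=0, reg = 0xF43BF
clock 6: out=1, reg = 0x7A1DF
clock 7: out=1, reg = 0xBD0EF
clock 8: out=1, reg = 0xDE877
clock 9: out=1, reg = 0xEF43B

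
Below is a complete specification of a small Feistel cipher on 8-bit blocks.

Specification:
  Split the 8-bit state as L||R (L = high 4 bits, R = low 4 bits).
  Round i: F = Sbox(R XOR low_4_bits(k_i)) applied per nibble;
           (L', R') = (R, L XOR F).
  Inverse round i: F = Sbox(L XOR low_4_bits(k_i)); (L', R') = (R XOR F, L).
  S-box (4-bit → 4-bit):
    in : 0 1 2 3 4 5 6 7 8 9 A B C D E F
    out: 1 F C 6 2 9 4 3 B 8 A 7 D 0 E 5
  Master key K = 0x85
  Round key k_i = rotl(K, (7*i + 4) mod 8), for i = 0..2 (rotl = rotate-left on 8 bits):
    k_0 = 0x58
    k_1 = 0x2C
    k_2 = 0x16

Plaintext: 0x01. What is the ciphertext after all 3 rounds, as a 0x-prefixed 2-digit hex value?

0x31

s_0 = plaintext = 0x01
s_1 = Round(s_0, k_0) = 0x18
s_2 = Round(s_1, k_1) = 0x83
s_3 = Round(s_2, k_2) = 0x31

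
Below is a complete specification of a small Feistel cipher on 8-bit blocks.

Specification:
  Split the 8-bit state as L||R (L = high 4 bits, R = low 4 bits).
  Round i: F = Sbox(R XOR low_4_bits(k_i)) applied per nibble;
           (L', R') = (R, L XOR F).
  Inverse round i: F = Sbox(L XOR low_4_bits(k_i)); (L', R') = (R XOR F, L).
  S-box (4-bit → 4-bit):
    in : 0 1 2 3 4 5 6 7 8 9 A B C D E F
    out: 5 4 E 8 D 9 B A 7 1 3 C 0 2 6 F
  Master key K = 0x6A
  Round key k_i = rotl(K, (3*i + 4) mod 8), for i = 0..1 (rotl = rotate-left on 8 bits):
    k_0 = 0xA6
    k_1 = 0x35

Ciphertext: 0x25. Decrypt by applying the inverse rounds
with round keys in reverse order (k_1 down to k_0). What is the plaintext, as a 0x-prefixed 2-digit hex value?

s_0 = ciphertext = 0x25
s_1 = InvRound(s_0, k_1) = 0xF2
s_2 = InvRound(s_1, k_0) = 0x3F

0x3F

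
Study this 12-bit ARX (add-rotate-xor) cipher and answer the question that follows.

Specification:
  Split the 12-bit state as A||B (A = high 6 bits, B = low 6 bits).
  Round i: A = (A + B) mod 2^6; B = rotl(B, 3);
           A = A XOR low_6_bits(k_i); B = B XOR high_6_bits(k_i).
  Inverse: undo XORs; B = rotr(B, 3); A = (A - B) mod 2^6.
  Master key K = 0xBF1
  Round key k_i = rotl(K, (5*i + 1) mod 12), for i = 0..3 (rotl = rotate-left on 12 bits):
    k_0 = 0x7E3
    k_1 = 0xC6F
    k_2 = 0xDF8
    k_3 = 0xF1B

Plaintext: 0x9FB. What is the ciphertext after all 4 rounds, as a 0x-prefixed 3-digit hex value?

0xEF3

s_0 = plaintext = 0x9FB
s_1 = Round(s_0, k_0) = 0x040
s_2 = Round(s_1, k_1) = 0xBB1
s_3 = Round(s_2, k_2) = 0x9F9
s_4 = Round(s_3, k_3) = 0xEF3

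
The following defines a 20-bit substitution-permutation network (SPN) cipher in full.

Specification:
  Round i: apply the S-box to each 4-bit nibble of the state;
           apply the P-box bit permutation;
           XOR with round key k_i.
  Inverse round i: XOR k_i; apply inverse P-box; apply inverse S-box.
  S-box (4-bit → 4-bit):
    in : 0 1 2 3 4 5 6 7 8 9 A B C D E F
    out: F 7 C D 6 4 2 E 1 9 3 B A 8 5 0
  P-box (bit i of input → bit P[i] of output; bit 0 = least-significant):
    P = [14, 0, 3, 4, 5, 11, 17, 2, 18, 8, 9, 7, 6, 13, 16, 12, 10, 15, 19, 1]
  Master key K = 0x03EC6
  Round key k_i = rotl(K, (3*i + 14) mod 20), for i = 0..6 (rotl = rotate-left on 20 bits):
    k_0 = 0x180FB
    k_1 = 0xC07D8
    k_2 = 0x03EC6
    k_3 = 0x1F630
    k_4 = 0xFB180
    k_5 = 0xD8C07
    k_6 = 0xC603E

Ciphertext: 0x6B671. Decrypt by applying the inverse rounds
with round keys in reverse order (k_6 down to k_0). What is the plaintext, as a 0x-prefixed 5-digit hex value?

s_0 = ciphertext = 0x6B671
s_1 = InvRound(s_0, k_6) = 0x09521
s_2 = InvRound(s_1, k_5) = 0x22ABF
s_3 = InvRound(s_2, k_4) = 0x721B7
s_4 = InvRound(s_3, k_3) = 0xBD02A
s_5 = InvRound(s_4, k_2) = 0x1120E
s_6 = InvRound(s_5, k_1) = 0x33BDD
s_7 = InvRound(s_6, k_0) = 0xCC40F

0xCC40F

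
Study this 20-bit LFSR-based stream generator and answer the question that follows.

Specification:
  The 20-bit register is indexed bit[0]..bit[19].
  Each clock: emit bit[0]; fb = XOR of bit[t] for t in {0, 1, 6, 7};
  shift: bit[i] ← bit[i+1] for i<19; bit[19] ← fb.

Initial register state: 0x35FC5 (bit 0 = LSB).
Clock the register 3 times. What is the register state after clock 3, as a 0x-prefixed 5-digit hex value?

0xE6BF8

reg_0 = 0x35FC5
clock 1: out=1, reg = 0x9AFE2
clock 2: out=0, reg = 0xCD7F1
clock 3: out=1, reg = 0xE6BF8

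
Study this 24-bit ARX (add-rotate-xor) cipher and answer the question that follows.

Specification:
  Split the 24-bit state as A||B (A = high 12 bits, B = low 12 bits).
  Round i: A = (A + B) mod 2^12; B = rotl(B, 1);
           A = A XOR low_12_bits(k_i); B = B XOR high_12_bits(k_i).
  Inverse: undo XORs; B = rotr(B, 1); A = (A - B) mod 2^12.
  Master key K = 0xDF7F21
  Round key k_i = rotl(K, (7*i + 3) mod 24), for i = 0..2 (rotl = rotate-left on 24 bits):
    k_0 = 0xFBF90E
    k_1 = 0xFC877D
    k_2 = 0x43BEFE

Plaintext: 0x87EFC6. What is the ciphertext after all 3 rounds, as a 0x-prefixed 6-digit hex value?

0xB53B62

s_0 = plaintext = 0x87EFC6
s_1 = Round(s_0, k_0) = 0x14A032
s_2 = Round(s_1, k_1) = 0x601FAC
s_3 = Round(s_2, k_2) = 0xB53B62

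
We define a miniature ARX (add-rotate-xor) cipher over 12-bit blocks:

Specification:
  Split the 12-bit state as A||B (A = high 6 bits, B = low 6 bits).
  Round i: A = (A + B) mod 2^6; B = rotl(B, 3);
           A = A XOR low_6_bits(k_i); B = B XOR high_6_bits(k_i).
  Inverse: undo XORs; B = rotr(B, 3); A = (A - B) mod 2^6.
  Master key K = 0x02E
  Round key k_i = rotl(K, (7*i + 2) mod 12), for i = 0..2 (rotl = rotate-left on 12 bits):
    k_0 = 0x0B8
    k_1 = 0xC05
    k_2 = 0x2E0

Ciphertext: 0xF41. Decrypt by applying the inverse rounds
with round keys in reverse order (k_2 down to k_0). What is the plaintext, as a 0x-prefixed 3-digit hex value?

s_0 = ciphertext = 0xF41
s_1 = InvRound(s_0, k_2) = 0x311
s_2 = InvRound(s_1, k_1) = 0xF4C
s_3 = InvRound(s_2, k_0) = 0x531

0x531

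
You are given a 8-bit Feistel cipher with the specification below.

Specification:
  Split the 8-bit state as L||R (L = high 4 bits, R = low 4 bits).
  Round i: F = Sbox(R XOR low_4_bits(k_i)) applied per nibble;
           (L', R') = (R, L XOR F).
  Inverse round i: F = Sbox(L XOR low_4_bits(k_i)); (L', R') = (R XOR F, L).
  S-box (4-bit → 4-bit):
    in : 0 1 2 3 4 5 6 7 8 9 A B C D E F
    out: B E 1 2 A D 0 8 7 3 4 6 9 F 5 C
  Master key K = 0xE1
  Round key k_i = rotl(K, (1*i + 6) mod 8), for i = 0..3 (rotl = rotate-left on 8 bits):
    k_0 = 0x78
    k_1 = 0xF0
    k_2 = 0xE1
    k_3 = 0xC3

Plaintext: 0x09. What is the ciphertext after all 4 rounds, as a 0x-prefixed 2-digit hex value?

0x1D

s_0 = plaintext = 0x09
s_1 = Round(s_0, k_0) = 0x9E
s_2 = Round(s_1, k_1) = 0xEC
s_3 = Round(s_2, k_2) = 0xC1
s_4 = Round(s_3, k_3) = 0x1D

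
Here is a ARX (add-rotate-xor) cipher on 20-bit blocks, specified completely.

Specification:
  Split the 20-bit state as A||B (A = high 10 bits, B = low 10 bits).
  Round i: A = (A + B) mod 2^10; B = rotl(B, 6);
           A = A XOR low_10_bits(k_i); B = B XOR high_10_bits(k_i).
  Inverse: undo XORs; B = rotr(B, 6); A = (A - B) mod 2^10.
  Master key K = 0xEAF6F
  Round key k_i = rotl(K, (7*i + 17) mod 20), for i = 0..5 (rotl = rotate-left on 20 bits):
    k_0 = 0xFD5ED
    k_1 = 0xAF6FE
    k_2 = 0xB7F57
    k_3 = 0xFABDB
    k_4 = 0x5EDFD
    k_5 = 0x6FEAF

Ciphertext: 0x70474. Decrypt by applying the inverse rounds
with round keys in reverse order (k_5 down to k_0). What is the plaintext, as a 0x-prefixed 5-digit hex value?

0x72AFC

s_0 = ciphertext = 0x70474
s_1 = InvRound(s_0, k_5) = 0xADCB7
s_2 = InvRound(s_1, k_4) = 0xA0CC7
s_3 = InvRound(s_2, k_3) = 0x9F2DC
s_4 = InvRound(s_3, k_2) = 0x3EC30
s_5 = InvRound(s_4, k_1) = 0x4ACDA
s_6 = InvRound(s_5, k_0) = 0x72AFC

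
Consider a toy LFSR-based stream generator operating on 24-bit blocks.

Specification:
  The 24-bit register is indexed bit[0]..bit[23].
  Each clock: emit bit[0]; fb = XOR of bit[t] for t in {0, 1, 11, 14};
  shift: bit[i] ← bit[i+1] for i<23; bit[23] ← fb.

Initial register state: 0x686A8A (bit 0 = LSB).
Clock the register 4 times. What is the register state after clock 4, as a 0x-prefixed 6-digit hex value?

0x3686A8

reg_0 = 0x686A8A
clock 1: out=0, reg = 0xB43545
clock 2: out=1, reg = 0xDA1AA2
clock 3: out=0, reg = 0x6D0D51
clock 4: out=1, reg = 0x3686A8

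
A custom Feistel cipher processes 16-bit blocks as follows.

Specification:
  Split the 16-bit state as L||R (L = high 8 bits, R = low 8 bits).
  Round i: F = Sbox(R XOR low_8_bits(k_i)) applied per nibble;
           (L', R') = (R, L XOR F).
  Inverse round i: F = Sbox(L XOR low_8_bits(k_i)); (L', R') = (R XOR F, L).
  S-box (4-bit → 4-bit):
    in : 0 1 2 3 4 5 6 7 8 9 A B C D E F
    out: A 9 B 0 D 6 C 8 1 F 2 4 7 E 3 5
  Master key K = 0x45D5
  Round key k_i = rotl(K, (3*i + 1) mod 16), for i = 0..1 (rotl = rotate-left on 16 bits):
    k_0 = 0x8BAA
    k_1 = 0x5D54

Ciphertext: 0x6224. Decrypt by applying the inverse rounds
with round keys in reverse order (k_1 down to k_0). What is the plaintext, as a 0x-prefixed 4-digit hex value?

0x7928

s_0 = ciphertext = 0x6224
s_1 = InvRound(s_0, k_1) = 0x2862
s_2 = InvRound(s_1, k_0) = 0x7928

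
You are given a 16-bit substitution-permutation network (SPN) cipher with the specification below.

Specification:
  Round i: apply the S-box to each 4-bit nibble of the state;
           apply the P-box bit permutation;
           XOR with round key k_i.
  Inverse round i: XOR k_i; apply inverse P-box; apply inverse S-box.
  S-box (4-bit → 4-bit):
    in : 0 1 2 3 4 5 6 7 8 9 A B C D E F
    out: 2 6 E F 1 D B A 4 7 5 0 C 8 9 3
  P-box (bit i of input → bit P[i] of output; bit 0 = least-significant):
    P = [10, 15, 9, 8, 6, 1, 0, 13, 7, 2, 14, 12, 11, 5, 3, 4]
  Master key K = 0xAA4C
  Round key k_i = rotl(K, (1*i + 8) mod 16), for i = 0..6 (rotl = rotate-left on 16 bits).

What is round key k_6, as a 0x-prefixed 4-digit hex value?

K = 0xAA4C
k_0 = rotl(K, (1*0+8) mod 16) = rotl(K, 8) = 0x4CAA
k_1 = rotl(K, (1*1+8) mod 16) = rotl(K, 9) = 0x9954
k_2 = rotl(K, (1*2+8) mod 16) = rotl(K, 10) = 0x32A9
k_3 = rotl(K, (1*3+8) mod 16) = rotl(K, 11) = 0x6552
k_4 = rotl(K, (1*4+8) mod 16) = rotl(K, 12) = 0xCAA4
k_5 = rotl(K, (1*5+8) mod 16) = rotl(K, 13) = 0x9549
k_6 = rotl(K, (1*6+8) mod 16) = rotl(K, 14) = 0x2A93

0x2A93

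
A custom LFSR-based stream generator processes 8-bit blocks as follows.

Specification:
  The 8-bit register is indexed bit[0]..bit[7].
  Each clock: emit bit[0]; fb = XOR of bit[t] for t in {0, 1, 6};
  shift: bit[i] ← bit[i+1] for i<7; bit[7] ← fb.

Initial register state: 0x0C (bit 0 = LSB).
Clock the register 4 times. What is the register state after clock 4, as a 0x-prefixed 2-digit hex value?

0x20

reg_0 = 0x0C
clock 1: out=0, reg = 0x06
clock 2: out=0, reg = 0x83
clock 3: out=1, reg = 0x41
clock 4: out=1, reg = 0x20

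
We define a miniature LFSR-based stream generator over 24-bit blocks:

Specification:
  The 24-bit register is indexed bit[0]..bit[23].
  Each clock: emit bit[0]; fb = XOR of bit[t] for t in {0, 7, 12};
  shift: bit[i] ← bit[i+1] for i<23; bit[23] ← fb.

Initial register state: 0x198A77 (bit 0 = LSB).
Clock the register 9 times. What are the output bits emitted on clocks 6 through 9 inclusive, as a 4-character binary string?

1100

reg_0 = 0x198A77
clock 1: out=1, reg = 0x8CC53B
clock 2: out=1, reg = 0xC6629D
clock 3: out=1, reg = 0x63314E
clock 4: out=0, reg = 0xB198A7
clock 5: out=1, reg = 0xD8CC53
clock 6: out=1, reg = 0xEC6629
clock 7: out=1, reg = 0xF63314
clock 8: out=0, reg = 0xFB198A
clock 9: out=0, reg = 0x7D8CC5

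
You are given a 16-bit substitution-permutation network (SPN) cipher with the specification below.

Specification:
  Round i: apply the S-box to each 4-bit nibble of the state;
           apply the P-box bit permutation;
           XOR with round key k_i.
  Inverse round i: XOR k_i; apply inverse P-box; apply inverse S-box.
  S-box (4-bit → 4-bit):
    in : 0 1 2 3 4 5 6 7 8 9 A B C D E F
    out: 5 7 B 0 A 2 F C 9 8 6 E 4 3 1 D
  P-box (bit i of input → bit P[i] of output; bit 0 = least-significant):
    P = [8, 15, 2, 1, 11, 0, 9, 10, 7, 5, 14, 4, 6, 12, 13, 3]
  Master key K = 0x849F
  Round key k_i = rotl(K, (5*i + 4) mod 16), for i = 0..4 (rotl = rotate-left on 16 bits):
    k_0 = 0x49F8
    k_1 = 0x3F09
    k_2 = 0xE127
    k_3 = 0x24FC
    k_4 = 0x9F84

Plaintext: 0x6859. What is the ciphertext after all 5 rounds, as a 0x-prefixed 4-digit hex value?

0xFAFA

s_0 = plaintext = 0x6859
s_1 = Round(s_0, k_0) = 0x7923
s_2 = Round(s_1, k_1) = 0x1310
s_3 = Round(s_2, k_2) = 0xDA62
s_4 = Round(s_3, k_3) = 0xFB9F
s_5 = Round(s_4, k_4) = 0xFAFA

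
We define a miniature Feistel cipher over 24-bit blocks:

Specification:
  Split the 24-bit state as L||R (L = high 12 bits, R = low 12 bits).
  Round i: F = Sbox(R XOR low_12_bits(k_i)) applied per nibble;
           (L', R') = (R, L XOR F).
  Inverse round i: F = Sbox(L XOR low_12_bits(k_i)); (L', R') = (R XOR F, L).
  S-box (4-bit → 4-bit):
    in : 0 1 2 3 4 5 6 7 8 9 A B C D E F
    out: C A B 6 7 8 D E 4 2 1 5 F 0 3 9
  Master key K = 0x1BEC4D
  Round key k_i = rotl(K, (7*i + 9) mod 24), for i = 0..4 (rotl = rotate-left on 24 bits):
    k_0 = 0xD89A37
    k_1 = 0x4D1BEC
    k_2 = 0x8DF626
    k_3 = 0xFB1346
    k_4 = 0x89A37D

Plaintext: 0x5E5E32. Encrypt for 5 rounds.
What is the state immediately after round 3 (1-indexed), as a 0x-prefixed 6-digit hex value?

s_0 = plaintext = 0x5E5E32
s_1 = Round(s_0, k_0) = 0xE3222D
s_2 = Round(s_1, k_1) = 0x22DCC8
s_3 = Round(s_2, k_2) = 0xCC831E
s_4 = Round(s_3, k_3) = 0x31E04C
s_5 = Round(s_4, k_4) = 0x04C574

0xCC831E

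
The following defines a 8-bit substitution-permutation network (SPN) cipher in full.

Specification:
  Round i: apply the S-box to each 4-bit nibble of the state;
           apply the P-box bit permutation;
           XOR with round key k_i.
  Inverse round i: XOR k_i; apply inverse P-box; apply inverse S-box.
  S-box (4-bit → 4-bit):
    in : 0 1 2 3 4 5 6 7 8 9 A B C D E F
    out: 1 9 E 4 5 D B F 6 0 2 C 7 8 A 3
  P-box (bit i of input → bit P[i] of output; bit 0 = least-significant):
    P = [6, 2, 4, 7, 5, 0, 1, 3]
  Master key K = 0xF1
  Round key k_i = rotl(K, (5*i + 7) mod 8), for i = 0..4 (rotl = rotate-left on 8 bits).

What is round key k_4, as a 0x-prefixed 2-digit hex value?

K = 0xF1
k_0 = rotl(K, (5*0+7) mod 8) = rotl(K, 7) = 0xF8
k_1 = rotl(K, (5*1+7) mod 8) = rotl(K, 4) = 0x1F
k_2 = rotl(K, (5*2+7) mod 8) = rotl(K, 1) = 0xE3
k_3 = rotl(K, (5*3+7) mod 8) = rotl(K, 6) = 0x7C
k_4 = rotl(K, (5*4+7) mod 8) = rotl(K, 3) = 0x8F

0x8F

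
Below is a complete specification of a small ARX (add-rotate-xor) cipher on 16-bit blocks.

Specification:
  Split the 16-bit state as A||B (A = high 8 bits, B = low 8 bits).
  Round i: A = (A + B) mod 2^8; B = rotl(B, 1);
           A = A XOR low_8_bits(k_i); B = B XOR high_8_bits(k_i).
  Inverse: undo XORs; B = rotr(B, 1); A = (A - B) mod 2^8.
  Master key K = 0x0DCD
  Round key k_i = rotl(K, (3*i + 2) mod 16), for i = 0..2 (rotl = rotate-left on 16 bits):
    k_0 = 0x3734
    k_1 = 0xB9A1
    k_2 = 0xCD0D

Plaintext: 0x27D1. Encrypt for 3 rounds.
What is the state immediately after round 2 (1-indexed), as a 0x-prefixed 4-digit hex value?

s_0 = plaintext = 0x27D1
s_1 = Round(s_0, k_0) = 0xCC94
s_2 = Round(s_1, k_1) = 0xC190
s_3 = Round(s_2, k_2) = 0x5CEC

0xC190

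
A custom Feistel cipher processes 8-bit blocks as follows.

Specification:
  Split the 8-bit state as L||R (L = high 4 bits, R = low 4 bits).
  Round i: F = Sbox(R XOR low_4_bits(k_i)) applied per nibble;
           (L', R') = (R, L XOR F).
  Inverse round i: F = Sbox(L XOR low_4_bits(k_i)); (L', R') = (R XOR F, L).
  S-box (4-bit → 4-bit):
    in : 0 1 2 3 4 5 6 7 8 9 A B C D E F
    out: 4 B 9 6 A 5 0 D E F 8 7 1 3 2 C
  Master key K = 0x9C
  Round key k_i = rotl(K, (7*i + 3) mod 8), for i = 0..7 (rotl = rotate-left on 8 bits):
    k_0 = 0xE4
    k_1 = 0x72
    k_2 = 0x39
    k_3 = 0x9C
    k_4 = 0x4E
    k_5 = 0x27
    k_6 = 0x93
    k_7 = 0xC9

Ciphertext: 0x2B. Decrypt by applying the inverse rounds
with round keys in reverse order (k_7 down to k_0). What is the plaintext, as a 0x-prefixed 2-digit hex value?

s_0 = ciphertext = 0x2B
s_1 = InvRound(s_0, k_7) = 0xC2
s_2 = InvRound(s_1, k_6) = 0xEC
s_3 = InvRound(s_2, k_5) = 0x3E
s_4 = InvRound(s_3, k_4) = 0xD3
s_5 = InvRound(s_4, k_3) = 0x8D
s_6 = InvRound(s_5, k_2) = 0x68
s_7 = InvRound(s_6, k_1) = 0x26
s_8 = InvRound(s_7, k_0) = 0x62

0x62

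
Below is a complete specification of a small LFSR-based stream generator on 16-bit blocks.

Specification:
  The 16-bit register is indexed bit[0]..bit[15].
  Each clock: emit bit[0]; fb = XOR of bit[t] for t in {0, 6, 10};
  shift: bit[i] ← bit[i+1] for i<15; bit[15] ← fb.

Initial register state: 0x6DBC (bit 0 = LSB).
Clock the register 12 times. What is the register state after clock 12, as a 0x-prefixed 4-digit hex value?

reg_0 = 0x6DBC
clock 1: out=0, reg = 0xB6DE
clock 2: out=0, reg = 0x5B6F
clock 3: out=1, reg = 0x2DB7
clock 4: out=1, reg = 0x16DB
clock 5: out=1, reg = 0x8B6D
clock 6: out=1, reg = 0x45B6
clock 7: out=0, reg = 0xA2DB
clock 8: out=1, reg = 0x516D
clock 9: out=1, reg = 0x28B6
clock 10: out=0, reg = 0x145B
clock 11: out=1, reg = 0x8A2D
clock 12: out=1, reg = 0xC516

0xC516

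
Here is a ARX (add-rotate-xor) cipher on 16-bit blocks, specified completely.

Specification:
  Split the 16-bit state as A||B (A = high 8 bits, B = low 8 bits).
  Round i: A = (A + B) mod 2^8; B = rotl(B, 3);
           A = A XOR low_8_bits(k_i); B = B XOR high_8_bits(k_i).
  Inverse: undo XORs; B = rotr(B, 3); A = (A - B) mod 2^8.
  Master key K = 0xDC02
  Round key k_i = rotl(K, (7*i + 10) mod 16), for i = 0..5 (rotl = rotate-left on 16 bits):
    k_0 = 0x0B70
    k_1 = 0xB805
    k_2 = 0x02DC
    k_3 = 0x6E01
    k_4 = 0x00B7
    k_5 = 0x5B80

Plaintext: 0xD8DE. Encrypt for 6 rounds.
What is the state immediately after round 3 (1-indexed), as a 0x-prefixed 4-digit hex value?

0xC1B8

s_0 = plaintext = 0xD8DE
s_1 = Round(s_0, k_0) = 0xC6FD
s_2 = Round(s_1, k_1) = 0xC657
s_3 = Round(s_2, k_2) = 0xC1B8
s_4 = Round(s_3, k_3) = 0x78AB
s_5 = Round(s_4, k_4) = 0x945D
s_6 = Round(s_5, k_5) = 0x71B1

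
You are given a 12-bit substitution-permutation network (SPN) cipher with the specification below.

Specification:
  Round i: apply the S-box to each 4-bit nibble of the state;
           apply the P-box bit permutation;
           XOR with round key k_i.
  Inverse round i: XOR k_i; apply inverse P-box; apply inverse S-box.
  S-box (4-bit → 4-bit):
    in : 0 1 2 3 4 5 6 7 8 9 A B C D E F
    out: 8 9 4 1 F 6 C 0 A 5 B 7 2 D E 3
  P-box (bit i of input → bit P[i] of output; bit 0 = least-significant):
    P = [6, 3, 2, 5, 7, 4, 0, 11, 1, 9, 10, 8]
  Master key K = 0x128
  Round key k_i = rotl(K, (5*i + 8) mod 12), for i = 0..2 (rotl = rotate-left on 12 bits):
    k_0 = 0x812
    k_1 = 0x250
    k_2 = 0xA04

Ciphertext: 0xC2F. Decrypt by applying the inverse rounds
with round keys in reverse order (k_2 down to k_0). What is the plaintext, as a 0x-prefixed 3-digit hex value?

s_0 = ciphertext = 0xC2F
s_1 = InvRound(s_0, k_2) = 0xB28
s_2 = InvRound(s_1, k_1) = 0x08A
s_3 = InvRound(s_2, k_0) = 0x7AC

0x7AC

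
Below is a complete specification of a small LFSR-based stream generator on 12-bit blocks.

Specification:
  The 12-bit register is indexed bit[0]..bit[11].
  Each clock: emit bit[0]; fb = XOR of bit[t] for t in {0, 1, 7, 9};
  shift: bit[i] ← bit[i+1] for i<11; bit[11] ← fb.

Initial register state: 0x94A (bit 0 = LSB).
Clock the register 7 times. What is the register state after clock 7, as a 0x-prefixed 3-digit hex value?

0xA32

reg_0 = 0x94A
clock 1: out=0, reg = 0xCA5
clock 2: out=1, reg = 0x652
clock 3: out=0, reg = 0x329
clock 4: out=1, reg = 0x194
clock 5: out=0, reg = 0x8CA
clock 6: out=0, reg = 0x465
clock 7: out=1, reg = 0xA32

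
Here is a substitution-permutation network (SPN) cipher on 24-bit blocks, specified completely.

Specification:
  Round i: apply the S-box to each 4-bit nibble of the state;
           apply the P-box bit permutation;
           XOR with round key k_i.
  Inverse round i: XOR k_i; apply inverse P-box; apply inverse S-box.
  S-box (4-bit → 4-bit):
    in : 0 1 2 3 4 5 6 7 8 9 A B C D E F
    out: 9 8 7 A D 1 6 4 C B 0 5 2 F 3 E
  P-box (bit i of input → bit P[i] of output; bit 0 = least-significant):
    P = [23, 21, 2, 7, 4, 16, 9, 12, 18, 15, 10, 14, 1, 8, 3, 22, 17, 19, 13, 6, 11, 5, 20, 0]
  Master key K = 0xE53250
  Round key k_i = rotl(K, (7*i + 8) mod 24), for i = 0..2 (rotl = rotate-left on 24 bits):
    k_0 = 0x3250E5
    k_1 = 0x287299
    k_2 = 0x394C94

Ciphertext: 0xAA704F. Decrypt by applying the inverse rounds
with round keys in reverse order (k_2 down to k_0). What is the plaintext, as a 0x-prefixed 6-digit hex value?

s_0 = ciphertext = 0xAA704F
s_1 = InvRound(s_0, k_2) = 0x44B790
s_2 = InvRound(s_1, k_1) = 0x1CFDAC
s_3 = InvRound(s_2, k_0) = 0x0D62AC

0x0D62AC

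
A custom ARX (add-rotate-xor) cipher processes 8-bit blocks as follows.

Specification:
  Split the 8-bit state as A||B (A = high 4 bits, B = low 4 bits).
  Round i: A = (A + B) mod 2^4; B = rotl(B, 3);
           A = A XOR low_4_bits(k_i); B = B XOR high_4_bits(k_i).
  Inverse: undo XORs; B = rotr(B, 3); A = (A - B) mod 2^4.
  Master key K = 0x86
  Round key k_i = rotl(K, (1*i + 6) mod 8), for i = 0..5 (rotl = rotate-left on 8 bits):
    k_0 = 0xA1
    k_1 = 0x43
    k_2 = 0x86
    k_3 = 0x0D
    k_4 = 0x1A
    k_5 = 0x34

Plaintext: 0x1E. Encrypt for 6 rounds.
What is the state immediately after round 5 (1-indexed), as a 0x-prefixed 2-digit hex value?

s_0 = plaintext = 0x1E
s_1 = Round(s_0, k_0) = 0xED
s_2 = Round(s_1, k_1) = 0x8A
s_3 = Round(s_2, k_2) = 0x4D
s_4 = Round(s_3, k_3) = 0xCE
s_5 = Round(s_4, k_4) = 0x06
s_6 = Round(s_5, k_5) = 0x20

0x06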